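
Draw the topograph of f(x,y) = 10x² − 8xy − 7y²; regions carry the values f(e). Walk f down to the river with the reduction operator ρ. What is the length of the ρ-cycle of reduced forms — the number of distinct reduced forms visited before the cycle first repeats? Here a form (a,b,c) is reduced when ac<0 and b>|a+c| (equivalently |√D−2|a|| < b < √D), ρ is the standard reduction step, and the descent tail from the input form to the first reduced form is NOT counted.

D = 344, ⌊√D⌋ = 18
descent: ρ → (-7,8,10)  [lands on river]
river: ρ → (10,12,-5)
river: ρ → (-5,18,1)
river: ρ → (1,18,-5)
river: ρ → (-5,12,10)
river: ρ → (10,8,-7)
river: ρ → (-7,6,11)
river: ρ → (11,16,-2)
river: ρ → (-2,16,11)
river: ρ → (11,6,-7)
ρ-cycle length = 10 (tail of 1 descent step not counted)

10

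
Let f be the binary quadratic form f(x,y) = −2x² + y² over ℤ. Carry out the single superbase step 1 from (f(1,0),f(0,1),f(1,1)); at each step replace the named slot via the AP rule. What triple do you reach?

start (-2,1,-1) = (f(1,0),f(0,1),f(1,1))
replace slot 1: 2·(1+(-1)) − (-2) = 2 → (2,1,-1)

2,1,-1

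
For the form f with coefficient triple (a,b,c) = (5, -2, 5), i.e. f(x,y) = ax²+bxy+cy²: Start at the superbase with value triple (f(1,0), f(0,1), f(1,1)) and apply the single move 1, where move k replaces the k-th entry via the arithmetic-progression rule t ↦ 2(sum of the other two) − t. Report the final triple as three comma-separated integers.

start (5,5,8) = (f(1,0),f(0,1),f(1,1))
replace slot 1: 2·(5+8) − 5 = 21 → (21,5,8)

21,5,8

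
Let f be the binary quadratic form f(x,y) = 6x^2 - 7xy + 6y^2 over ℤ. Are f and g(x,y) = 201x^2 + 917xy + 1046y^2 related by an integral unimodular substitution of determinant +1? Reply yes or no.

D₁ = -95, D₂ = -95
f: translate: b→5 (≡-7 mod 12), so (6,-7,6)→(6,5,5)
f: flip: (6,5,5)→(5,-5,6)
f: translate: b→5 (≡-5 mod 10), so (5,-5,6)→(5,5,6)
f: reduced (well bottom): (5,5,6) with a≤c, −a<b≤a
g: translate: b→113 (≡917 mod 402), so (201,917,1046)→(201,113,16)
g: flip: (201,113,16)→(16,-113,201)
g: translate: b→15 (≡-113 mod 32), so (16,-113,201)→(16,15,5)
g: flip: (16,15,5)→(5,-15,16)
g: translate: b→5 (≡-15 mod 10), so (5,-15,16)→(5,5,6)
g: reduced (well bottom): (5,5,6) with a≤c, −a<b≤a
reduced forms (5, 5, 6) vs (5, 5, 6) ⇒ equivalent

yes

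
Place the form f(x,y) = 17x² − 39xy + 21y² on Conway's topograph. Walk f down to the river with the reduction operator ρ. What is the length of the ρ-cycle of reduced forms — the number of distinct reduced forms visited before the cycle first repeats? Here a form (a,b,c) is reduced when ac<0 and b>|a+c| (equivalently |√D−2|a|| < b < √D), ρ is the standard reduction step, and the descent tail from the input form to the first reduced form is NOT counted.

D = 93, ⌊√D⌋ = 9
descent: ρ → (21,-3,-1)
descent: ρ → (-1,9,3)  [lands on river]
river: ρ → (3,9,-1)
ρ-cycle length = 2 (tail of 2 descent steps not counted)

2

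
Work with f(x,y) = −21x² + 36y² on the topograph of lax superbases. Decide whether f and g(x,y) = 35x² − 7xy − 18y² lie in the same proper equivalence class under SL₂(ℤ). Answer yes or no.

D₁ = 3024, D₂ = 2569
discriminants differ ⇒ not SL₂(ℤ)-equivalent

no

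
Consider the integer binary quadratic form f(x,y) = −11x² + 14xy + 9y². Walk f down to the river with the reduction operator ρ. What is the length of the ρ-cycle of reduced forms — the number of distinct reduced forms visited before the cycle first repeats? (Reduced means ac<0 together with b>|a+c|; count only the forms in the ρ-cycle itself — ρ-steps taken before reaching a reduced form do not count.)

D = 592, ⌊√D⌋ = 24
river: ρ → (9,22,-3)
river: ρ → (-3,20,16)
river: ρ → (16,12,-7)
river: ρ → (-7,16,12)
river: ρ → (12,8,-11)
river: ρ → (-11,14,9)
ρ-cycle length = 6 (tail of 0 descent steps not counted)

6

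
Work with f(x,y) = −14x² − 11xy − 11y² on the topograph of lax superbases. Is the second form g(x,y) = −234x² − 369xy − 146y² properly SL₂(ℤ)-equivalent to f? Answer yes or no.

D₁ = -495, D₂ = -495
f is negative-definite; reduce −f:
−f: flip: (14,11,11)→(11,-11,14)
−f: translate: b→11 (≡-11 mod 22), so (11,-11,14)→(11,11,14)
−f: reduced (well bottom): (11,11,14) with a≤c, −a<b≤a
flip sign back: reduced form of f is (-11,-11,-14)
g is negative-definite; reduce −g:
−g: translate: b→-99 (≡369 mod 468), so (234,369,146)→(234,-99,11)
−g: flip: (234,-99,11)→(11,99,234)
−g: translate: b→11 (≡99 mod 22), so (11,99,234)→(11,11,14)
−g: reduced (well bottom): (11,11,14) with a≤c, −a<b≤a
flip sign back: reduced form of g is (-11,-11,-14)
reduced forms (-11, -11, -14) vs (-11, -11, -14) ⇒ equivalent

yes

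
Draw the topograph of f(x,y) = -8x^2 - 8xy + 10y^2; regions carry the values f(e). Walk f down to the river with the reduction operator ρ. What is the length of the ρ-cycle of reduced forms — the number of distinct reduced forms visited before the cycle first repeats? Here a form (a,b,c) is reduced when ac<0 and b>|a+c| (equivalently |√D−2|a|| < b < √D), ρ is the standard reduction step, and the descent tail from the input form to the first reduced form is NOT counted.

D = 384, ⌊√D⌋ = 19
descent: ρ → (10,8,-8)  [lands on river]
river: ρ → (-8,8,10)
river: ρ → (10,12,-6)
river: ρ → (-6,12,10)
ρ-cycle length = 4 (tail of 1 descent step not counted)

4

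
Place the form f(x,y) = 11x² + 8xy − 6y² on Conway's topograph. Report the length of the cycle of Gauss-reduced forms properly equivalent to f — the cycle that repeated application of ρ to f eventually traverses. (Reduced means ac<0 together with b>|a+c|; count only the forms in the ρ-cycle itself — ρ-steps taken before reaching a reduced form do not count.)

D = 328, ⌊√D⌋ = 18
river: ρ → (-6,16,3)
river: ρ → (3,14,-11)
river: ρ → (-11,8,6)
river: ρ → (6,16,-3)
river: ρ → (-3,14,11)
river: ρ → (11,8,-6)
ρ-cycle length = 6 (tail of 0 descent steps not counted)

6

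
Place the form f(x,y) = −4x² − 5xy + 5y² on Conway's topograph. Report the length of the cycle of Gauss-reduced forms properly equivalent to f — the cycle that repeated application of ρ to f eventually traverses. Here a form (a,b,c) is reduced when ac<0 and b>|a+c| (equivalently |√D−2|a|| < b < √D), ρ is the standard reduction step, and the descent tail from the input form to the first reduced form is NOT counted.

D = 105, ⌊√D⌋ = 10
descent: ρ → (5,5,-4)  [lands on river]
river: ρ → (-4,3,6)
river: ρ → (6,9,-1)
river: ρ → (-1,9,6)
river: ρ → (6,3,-4)
river: ρ → (-4,5,5)
ρ-cycle length = 6 (tail of 1 descent step not counted)

6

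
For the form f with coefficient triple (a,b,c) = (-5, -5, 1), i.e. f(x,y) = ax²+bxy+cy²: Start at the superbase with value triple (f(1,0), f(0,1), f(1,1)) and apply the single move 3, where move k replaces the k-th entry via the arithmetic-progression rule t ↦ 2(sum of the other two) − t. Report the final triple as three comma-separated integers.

start (-5,1,-9) = (f(1,0),f(0,1),f(1,1))
replace slot 3: 2·((-5)+1) − (-9) = 1 → (-5,1,1)

-5,1,1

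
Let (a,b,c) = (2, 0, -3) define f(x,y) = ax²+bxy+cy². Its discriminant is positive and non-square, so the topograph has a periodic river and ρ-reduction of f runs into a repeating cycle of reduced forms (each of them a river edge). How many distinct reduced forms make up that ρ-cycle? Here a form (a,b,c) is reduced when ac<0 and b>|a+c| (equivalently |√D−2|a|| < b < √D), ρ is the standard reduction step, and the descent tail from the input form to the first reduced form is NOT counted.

D = 24, ⌊√D⌋ = 4
descent: ρ → (-3,0,2)
descent: ρ → (2,4,-1)  [lands on river]
river: ρ → (-1,4,2)
ρ-cycle length = 2 (tail of 2 descent steps not counted)

2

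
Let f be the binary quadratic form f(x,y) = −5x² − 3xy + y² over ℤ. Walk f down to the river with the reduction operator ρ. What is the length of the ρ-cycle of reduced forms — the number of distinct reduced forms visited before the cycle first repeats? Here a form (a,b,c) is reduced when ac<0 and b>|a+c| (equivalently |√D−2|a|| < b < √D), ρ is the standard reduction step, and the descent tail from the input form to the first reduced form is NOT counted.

D = 29, ⌊√D⌋ = 5
descent: ρ → (1,5,-1)  [lands on river]
river: ρ → (-1,5,1)
ρ-cycle length = 2 (tail of 1 descent step not counted)

2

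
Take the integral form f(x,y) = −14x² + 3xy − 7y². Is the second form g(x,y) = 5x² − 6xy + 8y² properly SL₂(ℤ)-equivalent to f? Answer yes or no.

D₁ = -383, D₂ = -124
discriminants differ ⇒ not SL₂(ℤ)-equivalent

no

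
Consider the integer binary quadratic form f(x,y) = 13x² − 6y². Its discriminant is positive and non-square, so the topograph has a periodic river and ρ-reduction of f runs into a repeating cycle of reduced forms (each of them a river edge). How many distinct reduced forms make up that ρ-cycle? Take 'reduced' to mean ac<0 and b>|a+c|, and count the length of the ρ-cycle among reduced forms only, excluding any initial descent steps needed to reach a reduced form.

D = 312, ⌊√D⌋ = 17
descent: ρ → (-6,12,7)  [lands on river]
river: ρ → (7,16,-2)
river: ρ → (-2,16,7)
river: ρ → (7,12,-6)
ρ-cycle length = 4 (tail of 1 descent step not counted)

4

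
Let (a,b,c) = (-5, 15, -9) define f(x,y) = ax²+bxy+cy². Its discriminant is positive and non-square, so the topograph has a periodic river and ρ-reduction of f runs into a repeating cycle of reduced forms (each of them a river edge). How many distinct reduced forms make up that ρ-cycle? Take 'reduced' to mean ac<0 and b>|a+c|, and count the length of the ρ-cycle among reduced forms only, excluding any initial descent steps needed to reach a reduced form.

D = 45, ⌊√D⌋ = 6
descent: ρ → (-9,3,1)
descent: ρ → (1,5,-5)  [lands on river]
river: ρ → (-5,5,1)
ρ-cycle length = 2 (tail of 2 descent steps not counted)

2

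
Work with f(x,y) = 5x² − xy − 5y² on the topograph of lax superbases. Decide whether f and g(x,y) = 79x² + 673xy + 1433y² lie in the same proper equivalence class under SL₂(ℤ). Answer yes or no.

D₁ = 101, D₂ = 101
river cycle of f (length 6): (-5, 1, 5), (5, 9, -1), (-1, 9, 5), (5, 1, -5), (-5, 9, 1), (1, 9, -5)
river cycle of g (length 6): (5, 9, -1), (-1, 9, 5), (5, 1, -5), (-5, 9, 1), (1, 9, -5), (-5, 1, 5)
cycles coincide ⇒ equivalent

yes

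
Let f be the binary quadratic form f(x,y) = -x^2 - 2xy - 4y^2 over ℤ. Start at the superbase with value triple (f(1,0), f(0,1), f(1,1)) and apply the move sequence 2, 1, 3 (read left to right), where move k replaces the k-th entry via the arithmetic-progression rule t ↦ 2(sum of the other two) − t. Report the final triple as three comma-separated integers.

start (-1,-4,-7) = (f(1,0),f(0,1),f(1,1))
replace slot 2: 2·((-1)+(-7)) − (-4) = -12 → (-1,-12,-7)
replace slot 1: 2·((-12)+(-7)) − (-1) = -37 → (-37,-12,-7)
replace slot 3: 2·((-37)+(-12)) − (-7) = -91 → (-37,-12,-91)

-37,-12,-91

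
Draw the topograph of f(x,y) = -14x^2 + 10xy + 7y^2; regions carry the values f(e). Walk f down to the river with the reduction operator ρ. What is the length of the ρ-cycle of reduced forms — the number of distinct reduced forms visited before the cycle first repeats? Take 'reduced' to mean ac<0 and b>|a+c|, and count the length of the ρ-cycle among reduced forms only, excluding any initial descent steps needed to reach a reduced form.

D = 492, ⌊√D⌋ = 22
river: ρ → (7,18,-6)
river: ρ → (-6,18,7)
river: ρ → (7,10,-14)
river: ρ → (-14,18,3)
river: ρ → (3,18,-14)
river: ρ → (-14,10,7)
ρ-cycle length = 6 (tail of 0 descent steps not counted)

6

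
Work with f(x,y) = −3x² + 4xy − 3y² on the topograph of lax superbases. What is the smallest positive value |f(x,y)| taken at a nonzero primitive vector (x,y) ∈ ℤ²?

translate: b→2 (≡-4 mod 6), so (3,-4,3)→(3,2,2)
flip: (3,2,2)→(2,-2,3)
translate: b→2 (≡-2 mod 4), so (2,-2,3)→(2,2,3)
reduced (well bottom): (2,2,3) with a≤c, −a<b≤a
well minimum |f| = |-2| = 2 (negative-definite)

2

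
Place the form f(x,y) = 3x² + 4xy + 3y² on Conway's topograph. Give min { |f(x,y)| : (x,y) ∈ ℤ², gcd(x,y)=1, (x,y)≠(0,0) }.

translate: b→-2 (≡4 mod 6), so (3,4,3)→(3,-2,2)
flip: (3,-2,2)→(2,2,3)
reduced (well bottom): (2,2,3) with a≤c, −a<b≤a
well minimum = a = 2

2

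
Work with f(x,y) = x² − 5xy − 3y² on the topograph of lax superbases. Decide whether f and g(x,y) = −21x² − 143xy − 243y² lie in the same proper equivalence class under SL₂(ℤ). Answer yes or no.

D₁ = 37, D₂ = 37
river cycle of f (length 6): (-3, 5, 1), (1, 5, -3), (-3, 1, 3), (3, 5, -1), (-1, 5, 3), (3, 1, -3)
river cycle of g (length 6): (-3, 5, 1), (1, 5, -3), (-3, 1, 3), (3, 5, -1), (-1, 5, 3), (3, 1, -3)
cycles coincide ⇒ equivalent

yes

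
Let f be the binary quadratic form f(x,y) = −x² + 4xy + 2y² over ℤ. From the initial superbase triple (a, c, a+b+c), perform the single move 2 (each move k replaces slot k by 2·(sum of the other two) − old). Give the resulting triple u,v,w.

start (-1,2,5) = (f(1,0),f(0,1),f(1,1))
replace slot 2: 2·((-1)+5) − 2 = 6 → (-1,6,5)

-1,6,5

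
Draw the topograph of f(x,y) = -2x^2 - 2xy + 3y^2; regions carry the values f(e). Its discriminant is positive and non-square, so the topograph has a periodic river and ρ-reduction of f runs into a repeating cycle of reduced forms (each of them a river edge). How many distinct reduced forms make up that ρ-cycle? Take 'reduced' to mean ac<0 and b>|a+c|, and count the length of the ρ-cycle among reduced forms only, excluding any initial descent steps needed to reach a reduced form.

D = 28, ⌊√D⌋ = 5
descent: ρ → (3,2,-2)  [lands on river]
river: ρ → (-2,2,3)
river: ρ → (3,4,-1)
river: ρ → (-1,4,3)
ρ-cycle length = 4 (tail of 1 descent step not counted)

4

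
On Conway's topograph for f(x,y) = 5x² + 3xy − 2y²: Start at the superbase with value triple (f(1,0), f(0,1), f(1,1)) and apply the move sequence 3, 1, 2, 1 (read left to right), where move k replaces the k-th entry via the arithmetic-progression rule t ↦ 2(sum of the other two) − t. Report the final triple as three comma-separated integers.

start (5,-2,6) = (f(1,0),f(0,1),f(1,1))
replace slot 3: 2·(5+(-2)) − 6 = 0 → (5,-2,0)
replace slot 1: 2·((-2)+0) − 5 = -9 → (-9,-2,0)
replace slot 2: 2·((-9)+0) − (-2) = -16 → (-9,-16,0)
replace slot 1: 2·((-16)+0) − (-9) = -23 → (-23,-16,0)

-23,-16,0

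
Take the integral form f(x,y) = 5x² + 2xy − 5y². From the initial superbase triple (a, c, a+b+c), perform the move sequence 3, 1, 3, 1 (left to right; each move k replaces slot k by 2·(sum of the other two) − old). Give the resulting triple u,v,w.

start (5,-5,2) = (f(1,0),f(0,1),f(1,1))
replace slot 3: 2·(5+(-5)) − 2 = -2 → (5,-5,-2)
replace slot 1: 2·((-5)+(-2)) − 5 = -19 → (-19,-5,-2)
replace slot 3: 2·((-19)+(-5)) − (-2) = -46 → (-19,-5,-46)
replace slot 1: 2·((-5)+(-46)) − (-19) = -83 → (-83,-5,-46)

-83,-5,-46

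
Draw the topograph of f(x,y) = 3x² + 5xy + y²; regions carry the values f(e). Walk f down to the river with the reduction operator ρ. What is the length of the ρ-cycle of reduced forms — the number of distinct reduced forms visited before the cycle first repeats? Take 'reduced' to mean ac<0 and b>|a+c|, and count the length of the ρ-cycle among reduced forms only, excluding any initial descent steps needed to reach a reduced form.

D = 13, ⌊√D⌋ = 3
descent: ρ → (1,3,-1)  [lands on river]
river: ρ → (-1,3,1)
ρ-cycle length = 2 (tail of 1 descent step not counted)

2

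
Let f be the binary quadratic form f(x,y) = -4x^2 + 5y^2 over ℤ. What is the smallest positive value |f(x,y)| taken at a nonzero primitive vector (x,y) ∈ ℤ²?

descent: ρ → (5,0,-4)
descent: ρ → (-4,8,1)  [lands on river]
river: ρ → (1,8,-4)
closes: descent 2, river 2
min |a| on river = 1

1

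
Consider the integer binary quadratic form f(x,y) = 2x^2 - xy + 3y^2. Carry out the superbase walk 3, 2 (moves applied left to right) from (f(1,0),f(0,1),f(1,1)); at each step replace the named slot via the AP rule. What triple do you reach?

start (2,3,4) = (f(1,0),f(0,1),f(1,1))
replace slot 3: 2·(2+3) − 4 = 6 → (2,3,6)
replace slot 2: 2·(2+6) − 3 = 13 → (2,13,6)

2,13,6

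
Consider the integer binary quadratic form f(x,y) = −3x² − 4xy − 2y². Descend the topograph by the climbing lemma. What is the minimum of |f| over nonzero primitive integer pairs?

translate: b→-2 (≡4 mod 6), so (3,4,2)→(3,-2,1)
flip: (3,-2,1)→(1,2,3)
translate: b→0 (≡2 mod 2), so (1,2,3)→(1,0,2)
reduced (well bottom): (1,0,2) with a≤c, −a<b≤a
well minimum |f| = |-1| = 1 (negative-definite)

1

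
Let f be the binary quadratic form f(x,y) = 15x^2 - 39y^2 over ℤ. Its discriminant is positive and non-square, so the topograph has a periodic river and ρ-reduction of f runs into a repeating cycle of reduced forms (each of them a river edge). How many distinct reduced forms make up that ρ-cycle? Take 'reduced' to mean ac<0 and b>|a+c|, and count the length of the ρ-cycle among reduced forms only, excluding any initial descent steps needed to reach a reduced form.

D = 2340, ⌊√D⌋ = 48
descent: ρ → (-39,0,15)
descent: ρ → (15,30,-24)  [lands on river]
river: ρ → (-24,18,21)
river: ρ → (21,24,-21)
river: ρ → (-21,18,24)
river: ρ → (24,30,-15)
river: ρ → (-15,30,24)
river: ρ → (24,18,-21)
river: ρ → (-21,24,21)
river: ρ → (21,18,-24)
river: ρ → (-24,30,15)
ρ-cycle length = 10 (tail of 2 descent steps not counted)

10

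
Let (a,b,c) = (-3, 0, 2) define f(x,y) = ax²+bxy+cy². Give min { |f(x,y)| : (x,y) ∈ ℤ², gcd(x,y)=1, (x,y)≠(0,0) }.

descent: ρ → (2,4,-1)  [lands on river]
river: ρ → (-1,4,2)
closes: descent 1, river 2
min |a| on river = 1

1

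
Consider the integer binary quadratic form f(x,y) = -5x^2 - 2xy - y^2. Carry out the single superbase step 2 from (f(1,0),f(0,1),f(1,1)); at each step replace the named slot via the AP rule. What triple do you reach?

start (-5,-1,-8) = (f(1,0),f(0,1),f(1,1))
replace slot 2: 2·((-5)+(-8)) − (-1) = -25 → (-5,-25,-8)

-5,-25,-8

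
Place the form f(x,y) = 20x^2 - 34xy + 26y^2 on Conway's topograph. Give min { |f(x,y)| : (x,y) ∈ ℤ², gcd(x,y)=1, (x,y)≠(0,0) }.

translate: b→6 (≡-34 mod 40), so (20,-34,26)→(20,6,12)
flip: (20,6,12)→(12,-6,20)
reduced (well bottom): (12,-6,20) with a≤c, −a<b≤a
well minimum = a = 12

12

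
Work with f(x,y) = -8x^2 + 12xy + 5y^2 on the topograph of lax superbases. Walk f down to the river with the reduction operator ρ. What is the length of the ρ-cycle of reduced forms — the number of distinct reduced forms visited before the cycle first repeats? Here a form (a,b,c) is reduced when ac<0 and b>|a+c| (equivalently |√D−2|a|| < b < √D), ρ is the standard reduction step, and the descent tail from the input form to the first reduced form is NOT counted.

D = 304, ⌊√D⌋ = 17
river: ρ → (5,8,-12)
river: ρ → (-12,16,1)
river: ρ → (1,16,-12)
river: ρ → (-12,8,5)
river: ρ → (5,12,-8)
river: ρ → (-8,4,9)
river: ρ → (9,14,-3)
river: ρ → (-3,16,4)
river: ρ → (4,16,-3)
river: ρ → (-3,14,9)
river: ρ → (9,4,-8)
river: ρ → (-8,12,5)
ρ-cycle length = 12 (tail of 0 descent steps not counted)

12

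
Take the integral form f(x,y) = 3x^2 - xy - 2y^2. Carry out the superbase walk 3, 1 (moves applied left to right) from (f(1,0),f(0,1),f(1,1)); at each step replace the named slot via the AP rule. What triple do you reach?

start (3,-2,0) = (f(1,0),f(0,1),f(1,1))
replace slot 3: 2·(3+(-2)) − 0 = 2 → (3,-2,2)
replace slot 1: 2·((-2)+2) − 3 = -3 → (-3,-2,2)

-3,-2,2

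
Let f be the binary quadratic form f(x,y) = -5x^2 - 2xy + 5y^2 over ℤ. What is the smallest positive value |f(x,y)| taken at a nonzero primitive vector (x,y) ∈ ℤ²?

descent: ρ → (5,2,-5)  [lands on river]
river: ρ → (-5,8,2)
river: ρ → (2,8,-5)
river: ρ → (-5,2,5)
river: ρ → (5,8,-2)
river: ρ → (-2,8,5)
closes: descent 1, river 6
min |a| on river = 2

2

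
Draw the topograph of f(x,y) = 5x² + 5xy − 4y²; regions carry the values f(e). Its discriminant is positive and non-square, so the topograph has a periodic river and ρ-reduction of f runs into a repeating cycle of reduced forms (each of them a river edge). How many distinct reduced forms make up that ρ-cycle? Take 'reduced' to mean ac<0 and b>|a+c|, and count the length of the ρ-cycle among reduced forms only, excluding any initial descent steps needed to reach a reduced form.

D = 105, ⌊√D⌋ = 10
river: ρ → (-4,3,6)
river: ρ → (6,9,-1)
river: ρ → (-1,9,6)
river: ρ → (6,3,-4)
river: ρ → (-4,5,5)
river: ρ → (5,5,-4)
ρ-cycle length = 6 (tail of 0 descent steps not counted)

6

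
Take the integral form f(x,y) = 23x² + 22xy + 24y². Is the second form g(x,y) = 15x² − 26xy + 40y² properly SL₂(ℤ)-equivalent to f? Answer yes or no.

D₁ = -1724, D₂ = -1724
f: reduced (well bottom): (23,22,24) with a≤c, −a<b≤a
g: translate: b→4 (≡-26 mod 30), so (15,-26,40)→(15,4,29)
g: reduced (well bottom): (15,4,29) with a≤c, −a<b≤a
reduced forms (23, 22, 24) vs (15, 4, 29) ⇒ inequivalent

no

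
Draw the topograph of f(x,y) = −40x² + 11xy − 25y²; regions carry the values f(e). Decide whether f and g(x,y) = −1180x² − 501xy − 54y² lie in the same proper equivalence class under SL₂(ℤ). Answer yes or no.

D₁ = -3879, D₂ = -3879
f is negative-definite; reduce −f:
−f: flip: (40,-11,25)→(25,11,40)
−f: reduced (well bottom): (25,11,40) with a≤c, −a<b≤a
flip sign back: reduced form of f is (-25,-11,-40)
g is negative-definite; reduce −g:
−g: flip: (1180,501,54)→(54,-501,1180)
−g: translate: b→39 (≡-501 mod 108), so (54,-501,1180)→(54,39,25)
−g: flip: (54,39,25)→(25,-39,54)
−g: translate: b→11 (≡-39 mod 50), so (25,-39,54)→(25,11,40)
−g: reduced (well bottom): (25,11,40) with a≤c, −a<b≤a
flip sign back: reduced form of g is (-25,-11,-40)
reduced forms (-25, -11, -40) vs (-25, -11, -40) ⇒ equivalent

yes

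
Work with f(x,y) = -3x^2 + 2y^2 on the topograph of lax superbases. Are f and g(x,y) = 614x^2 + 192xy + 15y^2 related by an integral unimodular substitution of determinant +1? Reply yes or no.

D₁ = 24, D₂ = 24
river cycle of f (length 2): (2, 4, -1), (-1, 4, 2)
river cycle of g (length 2): (2, 4, -1), (-1, 4, 2)
cycles coincide ⇒ equivalent

yes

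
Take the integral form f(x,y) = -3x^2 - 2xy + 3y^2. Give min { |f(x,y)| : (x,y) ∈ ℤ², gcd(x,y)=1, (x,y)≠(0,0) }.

descent: ρ → (3,2,-3)  [lands on river]
river: ρ → (-3,4,2)
river: ρ → (2,4,-3)
river: ρ → (-3,2,3)
river: ρ → (3,4,-2)
river: ρ → (-2,4,3)
closes: descent 1, river 6
min |a| on river = 2

2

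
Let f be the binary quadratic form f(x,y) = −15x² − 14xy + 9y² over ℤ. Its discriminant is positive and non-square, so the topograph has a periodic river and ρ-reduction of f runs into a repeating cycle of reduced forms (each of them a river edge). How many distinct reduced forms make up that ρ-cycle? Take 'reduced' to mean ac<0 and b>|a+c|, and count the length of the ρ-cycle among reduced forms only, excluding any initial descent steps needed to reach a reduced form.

D = 736, ⌊√D⌋ = 27
descent: ρ → (9,14,-15)  [lands on river]
river: ρ → (-15,16,8)
river: ρ → (8,16,-15)
river: ρ → (-15,14,9)
river: ρ → (9,22,-7)
river: ρ → (-7,20,12)
river: ρ → (12,4,-15)
river: ρ → (-15,26,1)
river: ρ → (1,26,-15)
river: ρ → (-15,4,12)
river: ρ → (12,20,-7)
river: ρ → (-7,22,9)
ρ-cycle length = 12 (tail of 1 descent step not counted)

12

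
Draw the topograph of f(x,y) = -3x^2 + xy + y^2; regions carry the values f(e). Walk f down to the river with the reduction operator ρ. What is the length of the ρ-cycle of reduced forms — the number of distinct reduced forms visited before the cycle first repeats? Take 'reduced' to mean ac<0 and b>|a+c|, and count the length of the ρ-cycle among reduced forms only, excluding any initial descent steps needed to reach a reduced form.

D = 13, ⌊√D⌋ = 3
descent: ρ → (1,3,-1)  [lands on river]
river: ρ → (-1,3,1)
ρ-cycle length = 2 (tail of 1 descent step not counted)

2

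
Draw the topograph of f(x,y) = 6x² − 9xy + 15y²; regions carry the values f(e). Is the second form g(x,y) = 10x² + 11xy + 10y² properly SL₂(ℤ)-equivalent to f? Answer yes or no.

D₁ = -279, D₂ = -279
f: translate: b→3 (≡-9 mod 12), so (6,-9,15)→(6,3,12)
f: reduced (well bottom): (6,3,12) with a≤c, −a<b≤a
g: translate: b→-9 (≡11 mod 20), so (10,11,10)→(10,-9,9)
g: flip: (10,-9,9)→(9,9,10)
g: reduced (well bottom): (9,9,10) with a≤c, −a<b≤a
reduced forms (6, 3, 12) vs (9, 9, 10) ⇒ inequivalent

no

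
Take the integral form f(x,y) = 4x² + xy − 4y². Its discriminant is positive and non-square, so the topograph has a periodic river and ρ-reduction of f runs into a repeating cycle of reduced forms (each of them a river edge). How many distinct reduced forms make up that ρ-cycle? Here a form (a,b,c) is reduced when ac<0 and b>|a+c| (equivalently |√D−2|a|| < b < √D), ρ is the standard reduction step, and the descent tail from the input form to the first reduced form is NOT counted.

D = 65, ⌊√D⌋ = 8
river: ρ → (-4,7,1)
river: ρ → (1,7,-4)
river: ρ → (-4,1,4)
river: ρ → (4,7,-1)
river: ρ → (-1,7,4)
river: ρ → (4,1,-4)
ρ-cycle length = 6 (tail of 0 descent steps not counted)

6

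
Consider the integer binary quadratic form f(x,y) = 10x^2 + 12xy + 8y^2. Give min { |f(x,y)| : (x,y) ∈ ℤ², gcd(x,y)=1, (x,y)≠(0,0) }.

translate: b→-8 (≡12 mod 20), so (10,12,8)→(10,-8,6)
flip: (10,-8,6)→(6,8,10)
translate: b→-4 (≡8 mod 12), so (6,8,10)→(6,-4,8)
reduced (well bottom): (6,-4,8) with a≤c, −a<b≤a
well minimum = a = 6

6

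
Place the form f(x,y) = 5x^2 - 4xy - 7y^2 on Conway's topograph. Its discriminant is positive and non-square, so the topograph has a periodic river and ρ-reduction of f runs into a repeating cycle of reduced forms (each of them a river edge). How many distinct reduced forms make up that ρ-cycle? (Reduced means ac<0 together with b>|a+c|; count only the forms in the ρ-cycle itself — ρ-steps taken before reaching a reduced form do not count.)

D = 156, ⌊√D⌋ = 12
descent: ρ → (-7,4,5)  [lands on river]
river: ρ → (5,6,-6)
river: ρ → (-6,6,5)
river: ρ → (5,4,-7)
river: ρ → (-7,10,2)
river: ρ → (2,10,-7)
ρ-cycle length = 6 (tail of 1 descent step not counted)

6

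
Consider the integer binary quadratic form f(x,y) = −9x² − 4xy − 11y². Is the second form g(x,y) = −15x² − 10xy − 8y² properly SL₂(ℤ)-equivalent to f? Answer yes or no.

D₁ = -380, D₂ = -380
f is negative-definite; reduce −f:
−f: reduced (well bottom): (9,4,11) with a≤c, −a<b≤a
flip sign back: reduced form of f is (-9,-4,-11)
g is negative-definite; reduce −g:
−g: flip: (15,10,8)→(8,-10,15)
−g: translate: b→6 (≡-10 mod 16), so (8,-10,15)→(8,6,13)
−g: reduced (well bottom): (8,6,13) with a≤c, −a<b≤a
flip sign back: reduced form of g is (-8,-6,-13)
reduced forms (-9, -4, -11) vs (-8, -6, -13) ⇒ inequivalent

no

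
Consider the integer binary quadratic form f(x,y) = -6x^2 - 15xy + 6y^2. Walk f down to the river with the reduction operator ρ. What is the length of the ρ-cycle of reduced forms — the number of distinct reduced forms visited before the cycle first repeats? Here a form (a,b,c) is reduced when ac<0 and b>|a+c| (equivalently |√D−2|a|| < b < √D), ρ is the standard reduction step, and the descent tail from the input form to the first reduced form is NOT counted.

D = 369, ⌊√D⌋ = 19
descent: ρ → (6,15,-6)  [lands on river]
river: ρ → (-6,9,12)
river: ρ → (12,15,-3)
river: ρ → (-3,15,12)
river: ρ → (12,9,-6)
river: ρ → (-6,15,6)
river: ρ → (6,9,-12)
river: ρ → (-12,15,3)
river: ρ → (3,15,-12)
river: ρ → (-12,9,6)
ρ-cycle length = 10 (tail of 1 descent step not counted)

10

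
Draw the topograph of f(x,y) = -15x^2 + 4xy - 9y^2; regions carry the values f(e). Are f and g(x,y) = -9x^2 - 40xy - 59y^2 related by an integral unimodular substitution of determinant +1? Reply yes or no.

D₁ = -524, D₂ = -524
f is negative-definite; reduce −f:
−f: flip: (15,-4,9)→(9,4,15)
−f: reduced (well bottom): (9,4,15) with a≤c, −a<b≤a
flip sign back: reduced form of f is (-9,-4,-15)
g is negative-definite; reduce −g:
−g: translate: b→4 (≡40 mod 18), so (9,40,59)→(9,4,15)
−g: reduced (well bottom): (9,4,15) with a≤c, −a<b≤a
flip sign back: reduced form of g is (-9,-4,-15)
reduced forms (-9, -4, -15) vs (-9, -4, -15) ⇒ equivalent

yes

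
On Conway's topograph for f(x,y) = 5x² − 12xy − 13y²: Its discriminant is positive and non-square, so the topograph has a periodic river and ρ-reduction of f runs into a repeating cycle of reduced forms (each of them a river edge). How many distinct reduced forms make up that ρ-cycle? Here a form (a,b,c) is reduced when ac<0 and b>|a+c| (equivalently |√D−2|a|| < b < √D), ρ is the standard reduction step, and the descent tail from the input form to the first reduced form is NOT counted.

D = 404, ⌊√D⌋ = 20
descent: ρ → (-13,12,5)  [lands on river]
river: ρ → (5,18,-4)
river: ρ → (-4,14,13)
river: ρ → (13,12,-5)
river: ρ → (-5,18,4)
river: ρ → (4,14,-13)
ρ-cycle length = 6 (tail of 1 descent step not counted)

6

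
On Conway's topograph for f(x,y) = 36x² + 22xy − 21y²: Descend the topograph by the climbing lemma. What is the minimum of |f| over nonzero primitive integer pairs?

river: ρ → (-21,20,37)
river: ρ → (37,54,-4)
river: ρ → (-4,58,9)
river: ρ → (9,50,-28)
river: ρ → (-28,6,31)
river: ρ → (31,56,-3)
river: ρ → (-3,58,12)
river: ρ → (12,38,-43)
river: ρ → (-43,48,7)
river: ρ → (7,50,-36)
river: ρ → (-36,22,21)
river: ρ → (21,20,-37)
river: ρ → (-37,54,4)
river: ρ → (4,58,-9)
river: ρ → (-9,50,28)
river: ρ → (28,6,-31)
river: ρ → (-31,56,3)
river: ρ → (3,58,-12)
river: ρ → (-12,38,43)
river: ρ → (43,48,-7)
river: ρ → (-7,50,36)
river: ρ → (36,22,-21)
closes: descent 0, river 22
min |a| on river = 3

3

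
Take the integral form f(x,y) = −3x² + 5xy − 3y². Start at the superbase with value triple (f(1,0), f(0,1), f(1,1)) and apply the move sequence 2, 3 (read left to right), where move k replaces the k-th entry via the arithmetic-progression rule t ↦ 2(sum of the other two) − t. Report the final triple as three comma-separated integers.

start (-3,-3,-1) = (f(1,0),f(0,1),f(1,1))
replace slot 2: 2·((-3)+(-1)) − (-3) = -5 → (-3,-5,-1)
replace slot 3: 2·((-3)+(-5)) − (-1) = -15 → (-3,-5,-15)

-3,-5,-15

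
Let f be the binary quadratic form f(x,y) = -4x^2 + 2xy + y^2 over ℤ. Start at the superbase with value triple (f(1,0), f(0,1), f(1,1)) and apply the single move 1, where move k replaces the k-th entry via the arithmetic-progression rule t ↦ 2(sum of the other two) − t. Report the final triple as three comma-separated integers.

start (-4,1,-1) = (f(1,0),f(0,1),f(1,1))
replace slot 1: 2·(1+(-1)) − (-4) = 4 → (4,1,-1)

4,1,-1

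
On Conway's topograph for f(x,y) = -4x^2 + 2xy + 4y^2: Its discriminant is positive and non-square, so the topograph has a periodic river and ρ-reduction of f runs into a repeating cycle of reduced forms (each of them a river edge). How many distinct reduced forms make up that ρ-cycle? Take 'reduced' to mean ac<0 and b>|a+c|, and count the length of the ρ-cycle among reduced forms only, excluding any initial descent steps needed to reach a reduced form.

D = 68, ⌊√D⌋ = 8
river: ρ → (4,6,-2)
river: ρ → (-2,6,4)
river: ρ → (4,2,-4)
river: ρ → (-4,6,2)
river: ρ → (2,6,-4)
river: ρ → (-4,2,4)
ρ-cycle length = 6 (tail of 0 descent steps not counted)

6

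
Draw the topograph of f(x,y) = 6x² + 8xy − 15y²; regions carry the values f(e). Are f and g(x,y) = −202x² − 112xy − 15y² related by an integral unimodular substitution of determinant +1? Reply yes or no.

D₁ = 424, D₂ = 424
river cycle of f (length 18): (6, 20, -1), (-1, 20, 6), (6, 16, -7), (-7, 12, 10), (10, 8, -9), (-9, 10, 9), (9, 8, -10), (-10, 12, 7), (7, 16, -6), (-6, 20, 1), … (8 more)
river cycle of g (length 18): (6, 20, -1), (-1, 20, 6), (6, 16, -7), (-7, 12, 10), (10, 8, -9), (-9, 10, 9), (9, 8, -10), (-10, 12, 7), (7, 16, -6), (-6, 20, 1), … (8 more)
cycles coincide ⇒ equivalent

yes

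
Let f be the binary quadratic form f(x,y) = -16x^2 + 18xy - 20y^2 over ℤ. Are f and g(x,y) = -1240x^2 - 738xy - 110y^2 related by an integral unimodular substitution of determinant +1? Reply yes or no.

D₁ = -956, D₂ = -956
f is negative-definite; reduce −f:
−f: translate: b→14 (≡-18 mod 32), so (16,-18,20)→(16,14,18)
−f: reduced (well bottom): (16,14,18) with a≤c, −a<b≤a
flip sign back: reduced form of f is (-16,-14,-18)
g is negative-definite; reduce −g:
−g: flip: (1240,738,110)→(110,-738,1240)
−g: translate: b→-78 (≡-738 mod 220), so (110,-738,1240)→(110,-78,16)
−g: flip: (110,-78,16)→(16,78,110)
−g: translate: b→14 (≡78 mod 32), so (16,78,110)→(16,14,18)
−g: reduced (well bottom): (16,14,18) with a≤c, −a<b≤a
flip sign back: reduced form of g is (-16,-14,-18)
reduced forms (-16, -14, -18) vs (-16, -14, -18) ⇒ equivalent

yes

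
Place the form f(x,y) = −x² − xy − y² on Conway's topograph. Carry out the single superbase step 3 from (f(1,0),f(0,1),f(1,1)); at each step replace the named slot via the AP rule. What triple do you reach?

start (-1,-1,-3) = (f(1,0),f(0,1),f(1,1))
replace slot 3: 2·((-1)+(-1)) − (-3) = -1 → (-1,-1,-1)

-1,-1,-1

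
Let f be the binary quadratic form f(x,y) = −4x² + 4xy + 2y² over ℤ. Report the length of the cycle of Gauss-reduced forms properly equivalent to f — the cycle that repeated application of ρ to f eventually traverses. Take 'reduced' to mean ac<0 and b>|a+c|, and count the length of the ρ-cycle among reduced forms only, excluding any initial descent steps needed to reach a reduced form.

D = 48, ⌊√D⌋ = 6
river: ρ → (2,4,-4)
river: ρ → (-4,4,2)
ρ-cycle length = 2 (tail of 0 descent steps not counted)

2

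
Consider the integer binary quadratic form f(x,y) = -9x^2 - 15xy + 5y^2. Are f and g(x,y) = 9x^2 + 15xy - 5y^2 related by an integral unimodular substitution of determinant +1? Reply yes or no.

D₁ = 405, D₂ = 405
river cycle of f (length 6): (5, 15, -9), (-9, 3, 11), (11, 19, -1), (-1, 19, 11), (11, 3, -9), (-9, 15, 5)
river cycle of g (length 6): (-5, 15, 9), (9, 3, -11), (-11, 19, 1), (1, 19, -11), (-11, 3, 9), (9, 15, -5)
cycles differ ⇒ inequivalent

no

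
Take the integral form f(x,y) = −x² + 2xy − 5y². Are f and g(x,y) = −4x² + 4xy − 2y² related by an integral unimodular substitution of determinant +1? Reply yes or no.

D₁ = -16, D₂ = -16
f is negative-definite; reduce −f:
−f: translate: b→0 (≡-2 mod 2), so (1,-2,5)→(1,0,4)
−f: reduced (well bottom): (1,0,4) with a≤c, −a<b≤a
flip sign back: reduced form of f is (-1,0,-4)
g is negative-definite; reduce −g:
−g: translate: b→4 (≡-4 mod 8), so (4,-4,2)→(4,4,2)
−g: flip: (4,4,2)→(2,-4,4)
−g: translate: b→0 (≡-4 mod 4), so (2,-4,4)→(2,0,2)
−g: reduced (well bottom): (2,0,2) with a≤c, −a<b≤a
flip sign back: reduced form of g is (-2,0,-2)
reduced forms (-1, 0, -4) vs (-2, 0, -2) ⇒ inequivalent

no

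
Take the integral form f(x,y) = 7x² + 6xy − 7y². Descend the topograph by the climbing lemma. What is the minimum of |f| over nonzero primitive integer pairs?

river: ρ → (-7,8,6)
river: ρ → (6,4,-9)
river: ρ → (-9,14,1)
river: ρ → (1,14,-9)
river: ρ → (-9,4,6)
river: ρ → (6,8,-7)
river: ρ → (-7,6,7)
river: ρ → (7,8,-6)
river: ρ → (-6,4,9)
river: ρ → (9,14,-1)
river: ρ → (-1,14,9)
river: ρ → (9,4,-6)
river: ρ → (-6,8,7)
river: ρ → (7,6,-7)
closes: descent 0, river 14
min |a| on river = 1

1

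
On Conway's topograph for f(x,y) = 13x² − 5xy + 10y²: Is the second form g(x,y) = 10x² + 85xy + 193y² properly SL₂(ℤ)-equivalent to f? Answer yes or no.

D₁ = -495, D₂ = -495
f: flip: (13,-5,10)→(10,5,13)
f: reduced (well bottom): (10,5,13) with a≤c, −a<b≤a
g: translate: b→5 (≡85 mod 20), so (10,85,193)→(10,5,13)
g: reduced (well bottom): (10,5,13) with a≤c, −a<b≤a
reduced forms (10, 5, 13) vs (10, 5, 13) ⇒ equivalent

yes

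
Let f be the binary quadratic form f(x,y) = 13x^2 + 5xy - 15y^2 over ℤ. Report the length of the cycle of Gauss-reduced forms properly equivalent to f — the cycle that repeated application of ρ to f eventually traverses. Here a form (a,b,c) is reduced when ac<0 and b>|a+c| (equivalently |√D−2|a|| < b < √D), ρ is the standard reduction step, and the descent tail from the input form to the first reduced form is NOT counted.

D = 805, ⌊√D⌋ = 28
river: ρ → (-15,25,3)
river: ρ → (3,23,-23)
river: ρ → (-23,23,3)
river: ρ → (3,25,-15)
river: ρ → (-15,5,13)
river: ρ → (13,21,-7)
river: ρ → (-7,21,13)
river: ρ → (13,5,-15)
ρ-cycle length = 8 (tail of 0 descent steps not counted)

8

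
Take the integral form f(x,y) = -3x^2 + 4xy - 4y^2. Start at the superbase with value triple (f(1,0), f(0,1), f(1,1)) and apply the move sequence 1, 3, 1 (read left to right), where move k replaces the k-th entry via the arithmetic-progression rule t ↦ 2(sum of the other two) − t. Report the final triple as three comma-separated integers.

start (-3,-4,-3) = (f(1,0),f(0,1),f(1,1))
replace slot 1: 2·((-4)+(-3)) − (-3) = -11 → (-11,-4,-3)
replace slot 3: 2·((-11)+(-4)) − (-3) = -27 → (-11,-4,-27)
replace slot 1: 2·((-4)+(-27)) − (-11) = -51 → (-51,-4,-27)

-51,-4,-27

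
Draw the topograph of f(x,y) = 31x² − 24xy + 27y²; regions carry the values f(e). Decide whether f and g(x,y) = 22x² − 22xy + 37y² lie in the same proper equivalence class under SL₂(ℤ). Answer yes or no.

D₁ = -2772, D₂ = -2772
f: flip: (31,-24,27)→(27,24,31)
f: reduced (well bottom): (27,24,31) with a≤c, −a<b≤a
g: translate: b→22 (≡-22 mod 44), so (22,-22,37)→(22,22,37)
g: reduced (well bottom): (22,22,37) with a≤c, −a<b≤a
reduced forms (27, 24, 31) vs (22, 22, 37) ⇒ inequivalent

no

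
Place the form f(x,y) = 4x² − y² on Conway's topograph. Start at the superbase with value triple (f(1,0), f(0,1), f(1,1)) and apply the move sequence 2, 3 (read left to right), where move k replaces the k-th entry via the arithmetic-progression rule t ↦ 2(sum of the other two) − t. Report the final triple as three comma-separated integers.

start (4,-1,3) = (f(1,0),f(0,1),f(1,1))
replace slot 2: 2·(4+3) − (-1) = 15 → (4,15,3)
replace slot 3: 2·(4+15) − 3 = 35 → (4,15,35)

4,15,35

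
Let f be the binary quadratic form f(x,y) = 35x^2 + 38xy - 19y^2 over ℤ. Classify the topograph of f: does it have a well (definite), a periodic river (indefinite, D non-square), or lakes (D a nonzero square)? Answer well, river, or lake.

D = b²−4ac = 38² − 4·35·(-19) = 4104
D > 0 non-square ⇒ indefinite ⇒ periodic river

river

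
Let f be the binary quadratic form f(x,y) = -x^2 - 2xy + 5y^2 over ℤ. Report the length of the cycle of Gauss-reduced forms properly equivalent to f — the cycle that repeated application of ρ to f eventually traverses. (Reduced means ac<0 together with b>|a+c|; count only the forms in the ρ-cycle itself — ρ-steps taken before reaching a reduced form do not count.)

D = 24, ⌊√D⌋ = 4
descent: ρ → (5,2,-1)
descent: ρ → (-1,4,2)  [lands on river]
river: ρ → (2,4,-1)
ρ-cycle length = 2 (tail of 2 descent steps not counted)

2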